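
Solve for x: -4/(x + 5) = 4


Multiply both sides by (x + 5): -4 = 4(x + 5)
Distribute: -4 = 4x + 20
4x = -4 - 20 = -24
x = -6

x = -6


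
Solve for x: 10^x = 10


Express both sides with the same base.
10 = 10^1
Since the bases match: x = 1

x = 1


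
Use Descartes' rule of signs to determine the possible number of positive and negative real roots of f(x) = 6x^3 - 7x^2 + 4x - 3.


Descartes' rule of signs:

For positive roots, count sign changes in f(x) = 6x^3 - 7x^2 + 4x - 3:
Signs of coefficients: +, -, +, -
Number of sign changes: 3
Possible positive real roots: 3, 1

For negative roots, examine f(-x) = -6x^3 - 7x^2 - 4x - 3:
Signs of coefficients: -, -, -, -
Number of sign changes: 0
Possible negative real roots: 0

Positive roots: 3 or 1; Negative roots: 0


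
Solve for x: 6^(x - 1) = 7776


Express both sides with the same base.
7776 = 6^5
Since the bases match, equate exponents: x - 1 = 5
So x = 5 - (-1) = 6

x = 6


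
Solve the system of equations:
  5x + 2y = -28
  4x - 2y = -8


Using Cramer's rule:
Determinant D = (5)(-2) - (4)(2) = -10 - 8 = -18
Dx = (-28)(-2) - (-8)(2) = 56 + 16 = 72
Dy = (5)(-8) - (4)(-28) = -40 + 112 = 72
x = Dx/D = 72/-18 = -4
y = Dy/D = 72/-18 = -4

x = -4, y = -4


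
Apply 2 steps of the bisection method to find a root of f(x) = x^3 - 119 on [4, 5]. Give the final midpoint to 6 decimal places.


f(x) = x^3 - 119
f(4) = -55 < 0
f(5) = 6 > 0

Step 1: midpoint = (4.000000 + 5.000000)/2 = 4.500000
  f(4.500000) = -27.875000
  f(mid) < 0, so root is in [4.500000, 5.000000]

Step 2: midpoint = (4.500000 + 5.000000)/2 = 4.750000
  f(4.750000) = -11.828125
  f(mid) < 0, so root is in [4.750000, 5.000000]

midpoint = 4.750000


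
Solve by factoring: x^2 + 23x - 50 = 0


We need two numbers that multiply to -50 and add to 23.
Those numbers are -2 and 25 (since (-2) * 25 = -50 and (-2) + 25 = 23).
So x^2 + 23x - 50 = (x - 2)(x + 25) = 0
Setting each factor to zero: x = 2 or x = -25

x = -25, x = 2


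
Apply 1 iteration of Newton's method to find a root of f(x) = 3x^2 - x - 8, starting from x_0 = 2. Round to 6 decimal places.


Newton's method: x_(n+1) = x_n - f(x_n)/f'(x_n)
f(x) = 3x^2 - x - 8
f'(x) = 6x - 1

Iteration 1:
  f(2.000000) = 2.000000
  f'(2.000000) = 11.000000
  x_1 = 2.000000 - (2.000000)/(11.000000) = 1.818182

x_1 = 1.818182


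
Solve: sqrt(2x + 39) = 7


Square both sides: 2x + 39 = 7^2 = 49
2x = 49 - 39 = 10
x = 5
Check: sqrt(2*5 + 39) = sqrt(49) = 7 ✓

x = 5


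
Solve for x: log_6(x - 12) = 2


Convert to exponential form: x - 12 = 6^2 = 36
x = 36 + 12 = 48
Check: log_6(48 - 12) = log_6(36) = log_6(36) = 2 ✓

x = 48


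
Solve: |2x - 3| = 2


An absolute value equation |expr| = 2 gives two cases:
Case 1: 2x - 3 = 2
  2x = 5, so x = 5/2
Case 2: 2x - 3 = -2
  2x = 1, so x = 1/2

x = 1/2, x = 5/2


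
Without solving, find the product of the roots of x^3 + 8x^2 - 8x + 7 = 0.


By Vieta's formulas for x^3 + bx^2 + cx + d = 0:
  r1 + r2 + r3 = -b/a = -8
  r1*r2 + r1*r3 + r2*r3 = c/a = -8
  r1*r2*r3 = -d/a = -7


Product = -7


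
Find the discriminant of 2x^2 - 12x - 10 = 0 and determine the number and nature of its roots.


For ax^2 + bx + c = 0, discriminant D = b^2 - 4ac
Here a = 2, b = -12, c = -10
D = (-12)^2 - 4(2)(-10) = 144 + 80 = 224

D = 224 > 0 but not a perfect square
The equation has 2 distinct real irrational roots.

Discriminant = 224, 2 distinct real irrational roots


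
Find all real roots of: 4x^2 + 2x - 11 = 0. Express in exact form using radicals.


Using the quadratic formula: x = (-b ± sqrt(b^2 - 4ac)) / (2a)
Here a = 4, b = 2, c = -11
Discriminant = b^2 - 4ac = 2^2 - 4(4)(-11) = 4 + 176 = 180
Since discriminant = 180 > 0, there are two real roots.
x = (-2 ± 6*sqrt(5)) / 8
Simplifying: x = (-1 ± 3*sqrt(5)) / 4
Numerically: x ≈ 1.4271 or x ≈ -1.9271

x = (-1 + 3*sqrt(5)) / 4 or x = (-1 - 3*sqrt(5)) / 4


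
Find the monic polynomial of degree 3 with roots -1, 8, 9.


A monic polynomial with roots -1, 8, 9 is:
p(x) = (x + 1)(x - 8)(x - 9)
After multiplying by (x + 1): x + 1
After multiplying by (x - 8): x^2 - 7x - 8
After multiplying by (x - 9): x^3 - 16x^2 + 55x + 72

x^3 - 16x^2 + 55x + 72


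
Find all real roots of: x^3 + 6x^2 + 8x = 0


The constant term is 0, so x = 0 is a root. Factor out x:
  x(x^2 + 6x + 8) = 0
Solve the quadratic x^2 + 6x + 8 = 0: discriminant = 6^2 - 4(1)(8) = 36 - 32 = 4.
sqrt(4) = 2, so x = (-6 ± 2)/2: x = -2 or x = -4.

x = -4, x = -2, x = 0


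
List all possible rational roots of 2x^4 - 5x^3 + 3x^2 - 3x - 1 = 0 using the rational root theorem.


Rational root theorem: possible roots are ±p/q where:
  p divides the constant term (-1): p ∈ {1}
  q divides the leading coefficient (2): q ∈ {1, 2}

All possible rational roots: -1, -1/2, 1/2, 1

-1, -1/2, 1/2, 1


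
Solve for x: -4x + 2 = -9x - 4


Starting with: -4x + 2 = -9x - 4
Move all x terms to left: (-4 + 9)x = -4 - 2
Simplify: 5x = -6
Divide both sides by 5: x = -6/5

x = -6/5


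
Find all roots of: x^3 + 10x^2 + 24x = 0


The constant term is 0, so x = 0 is a root. Factor out x:
  x^2 + 10x + 24 = 0
Solve the quadratic x^2 + 10x + 24 = 0: discriminant = 10^2 - 4(1)(24) = 100 - 96 = 4.
sqrt(4) = 2, so x = (-10 ± 2)/2: x = -4 or x = -6.
Collecting all roots found:

x = -6, x = -4, x = 0


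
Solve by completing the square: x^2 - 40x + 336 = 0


Start: x^2 - 40x + 336 = 0
Move constant: x^2 - 40x = -336
Half of -40 is -20, squared is 400
Add 400 to both sides: x^2 - 40x + 400 = 64
(x - 20)^2 = 64
x - 20 = ±8
x = 20 + 8 = 28 or x = 20 - 8 = 12

x = 12, x = 28


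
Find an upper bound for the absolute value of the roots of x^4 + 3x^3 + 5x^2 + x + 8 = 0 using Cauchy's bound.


Cauchy's bound: all roots r satisfy |r| <= 1 + max(|a_i/a_n|) for i = 0,...,n-1
where a_n is the leading coefficient.

Coefficients: [1, 3, 5, 1, 8]
Leading coefficient a_n = 1
Ratios |a_i/a_n|: 3, 5, 1, 8
Maximum ratio: 8
Cauchy's bound: |r| <= 1 + 8 = 9

Upper bound = 9


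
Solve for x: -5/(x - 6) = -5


Multiply both sides by (x - 6): -5 = -5(x - 6)
Distribute: -5 = -5x + 30
-5x = -5 - 30 = -35
x = 7

x = 7


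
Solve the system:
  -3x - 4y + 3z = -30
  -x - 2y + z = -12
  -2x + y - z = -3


Using Cramer's rule. Expand each determinant along the first row.
D  = (-3)*[(-2)*(-1) - 1*1] - (-4)*[(-1)*(-1) - 1*(-2)] + 3*[(-1)*1 - (-2)*(-2)]
  = (-3)*(1) - (-4)*(3) + 3*(-5) = -6
Dx = (-30)*[(-2)*(-1) - 1*1] - (-4)*[(-12)*(-1) - 1*(-3)] + 3*[(-12)*1 - (-2)*(-3)]
  = (-30)*(1) - (-4)*(15) + 3*(-18) = -24
Dy = (-3)*[(-12)*(-1) - 1*(-3)] - (-30)*[(-1)*(-1) - 1*(-2)] + 3*[(-1)*(-3) - (-12)*(-2)]
  = (-3)*(15) - (-30)*(3) + 3*(-21) = -18
Dz = (-3)*[(-2)*(-3) - (-12)*1] - (-4)*[(-1)*(-3) - (-12)*(-2)] + (-30)*[(-1)*1 - (-2)*(-2)]
  = (-3)*(18) - (-4)*(-21) + (-30)*(-5) = 12
x = Dx/D = -24/-6 = 4, y = Dy/D = -18/-6 = 3, z = Dz/D = 12/-6 = -2
Check eq1: (-3)(4) + (-4)(3) + (3)(-2) = -30 = -30 ✓
Check eq2: (-1)(4) + (-2)(3) + (1)(-2) = -12 = -12 ✓
Check eq3: (-2)(4) + (1)(3) + (-1)(-2) = -3 = -3 ✓

x = 4, y = 3, z = -2


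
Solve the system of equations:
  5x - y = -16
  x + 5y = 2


Using Cramer's rule:
Determinant D = (5)(5) - (1)(-1) = 25 + 1 = 26
Dx = (-16)(5) - (2)(-1) = -80 + 2 = -78
Dy = (5)(2) - (1)(-16) = 10 + 16 = 26
x = Dx/D = -78/26 = -3
y = Dy/D = 26/26 = 1

x = -3, y = 1


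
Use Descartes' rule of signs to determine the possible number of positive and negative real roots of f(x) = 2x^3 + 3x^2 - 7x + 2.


Descartes' rule of signs:

For positive roots, count sign changes in f(x) = 2x^3 + 3x^2 - 7x + 2:
Signs of coefficients: +, +, -, +
Number of sign changes: 2
Possible positive real roots: 2, 0

For negative roots, examine f(-x) = -2x^3 + 3x^2 + 7x + 2:
Signs of coefficients: -, +, +, +
Number of sign changes: 1
Possible negative real roots: 1

Positive roots: 2 or 0; Negative roots: 1


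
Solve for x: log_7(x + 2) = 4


Convert to exponential form: x + 2 = 7^4 = 2401
x = 2401 - 2 = 2399
Check: log_7(2399 + 2) = log_7(2401) = log_7(2401) = 4 ✓

x = 2399


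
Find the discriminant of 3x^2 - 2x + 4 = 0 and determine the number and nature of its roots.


For ax^2 + bx + c = 0, discriminant D = b^2 - 4ac
Here a = 3, b = -2, c = 4
D = (-2)^2 - 4(3)(4) = 4 - 48 = -44

D = -44 < 0
The equation has no real roots (2 complex conjugate roots).

Discriminant = -44, no real roots (2 complex conjugate roots)


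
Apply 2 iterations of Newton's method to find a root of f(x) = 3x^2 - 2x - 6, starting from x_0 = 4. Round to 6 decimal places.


Newton's method: x_(n+1) = x_n - f(x_n)/f'(x_n)
f(x) = 3x^2 - 2x - 6
f'(x) = 6x - 2

Iteration 1:
  f(4.000000) = 34.000000
  f'(4.000000) = 22.000000
  x_1 = 4.000000 - (34.000000)/(22.000000) = 2.454545

Iteration 2:
  f(2.454545) = 7.165289
  f'(2.454545) = 12.727273
  x_2 = 2.454545 - (7.165289)/(12.727273) = 1.891558

x_2 = 1.891558


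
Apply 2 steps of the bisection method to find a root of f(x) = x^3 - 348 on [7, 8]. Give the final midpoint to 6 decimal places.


f(x) = x^3 - 348
f(7) = -5 < 0
f(8) = 164 > 0

Step 1: midpoint = (7.000000 + 8.000000)/2 = 7.500000
  f(7.500000) = 73.875000
  f(mid) > 0, so root is in [7.000000, 7.500000]

Step 2: midpoint = (7.000000 + 7.500000)/2 = 7.250000
  f(7.250000) = 33.078125
  f(mid) > 0, so root is in [7.000000, 7.250000]

midpoint = 7.250000


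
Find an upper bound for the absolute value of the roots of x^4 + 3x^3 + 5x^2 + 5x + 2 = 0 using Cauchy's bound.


Cauchy's bound: all roots r satisfy |r| <= 1 + max(|a_i/a_n|) for i = 0,...,n-1
where a_n is the leading coefficient.

Coefficients: [1, 3, 5, 5, 2]
Leading coefficient a_n = 1
Ratios |a_i/a_n|: 3, 5, 5, 2
Maximum ratio: 5
Cauchy's bound: |r| <= 1 + 5 = 6

Upper bound = 6


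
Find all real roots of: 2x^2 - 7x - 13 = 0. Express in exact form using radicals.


Using the quadratic formula: x = (-b ± sqrt(b^2 - 4ac)) / (2a)
Here a = 2, b = -7, c = -13
Discriminant = b^2 - 4ac = (-7)^2 - 4(2)(-13) = 49 + 104 = 153
Since discriminant = 153 > 0, there are two real roots.
x = (7 ± 3*sqrt(17)) / 4
Numerically: x ≈ 4.8423 or x ≈ -1.3423

x = (7 + 3*sqrt(17)) / 4 or x = (7 - 3*sqrt(17)) / 4


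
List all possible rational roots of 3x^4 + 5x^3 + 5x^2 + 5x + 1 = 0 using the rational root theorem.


Rational root theorem: possible roots are ±p/q where:
  p divides the constant term (1): p ∈ {1}
  q divides the leading coefficient (3): q ∈ {1, 3}

All possible rational roots: -1, -1/3, 1/3, 1

-1, -1/3, 1/3, 1


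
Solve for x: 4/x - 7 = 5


Subtract -7 from both sides: 4/x = 12
Multiply both sides by x: 4 = 12 * x
Divide by 12: x = 1/3

x = 1/3


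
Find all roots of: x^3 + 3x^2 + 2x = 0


The constant term is 0, so x = 0 is a root. Factor out x:
  x^2 + 3x + 2 = 0
Solve the quadratic x^2 + 3x + 2 = 0: discriminant = 3^2 - 4(1)(2) = 9 - 8 = 1.
sqrt(1) = 1, so x = (-3 ± 1)/2: x = -1 or x = -2.
Collecting all roots found:

x = -2, x = -1, x = 0


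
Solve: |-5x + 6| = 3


An absolute value equation |expr| = 3 gives two cases:
Case 1: -5x + 6 = 3
  -5x = -3, so x = 3/5
Case 2: -5x + 6 = -3
  -5x = -9, so x = 9/5

x = 3/5, x = 9/5


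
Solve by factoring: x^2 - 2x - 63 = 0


We need two numbers that multiply to -63 and add to -2.
Those numbers are 7 and -9 (since 7 * (-9) = -63 and 7 + (-9) = -2).
So x^2 - 2x - 63 = (x + 7)(x - 9) = 0
Setting each factor to zero: x = -7 or x = 9

x = -7, x = 9


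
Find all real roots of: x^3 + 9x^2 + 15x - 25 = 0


Let p(x) = x^3 + 9x^2 + 15x - 25. By the rational root theorem (leading coefficient 1), any rational root is an integer divisor of 25: try ±1, ±2, ... in turn.
Test x = 1: value = 0 ✓, so (x - 1) is a factor.
Synthetic division by (x - 1): bring down 1; 1(1) + 9 = 10; 10(1) + 15 = 25; 25(1) - 25 = 0 → quotient x^2 + 10x + 25, remainder 0.
Solve the quadratic x^2 + 10x + 25 = 0: discriminant = 10^2 - 4(1)(25) = 100 - 100 = 0.
Discriminant = 0, so a double root: x = -10/2 = -5.

x = -5 (multiplicity 2), x = 1


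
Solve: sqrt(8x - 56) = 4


Square both sides: 8x - 56 = 4^2 = 16
8x = 16 + 56 = 72
x = 9
Check: sqrt(8*9 - 56) = sqrt(16) = 4 ✓

x = 9


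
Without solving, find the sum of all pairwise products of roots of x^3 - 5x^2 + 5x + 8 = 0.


By Vieta's formulas for x^3 + bx^2 + cx + d = 0:
  r1 + r2 + r3 = -b/a = 5
  r1*r2 + r1*r3 + r2*r3 = c/a = 5
  r1*r2*r3 = -d/a = -8


Sum of pairwise products = 5


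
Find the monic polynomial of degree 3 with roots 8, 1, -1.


A monic polynomial with roots 8, 1, -1 is:
p(x) = (x - 8)(x - 1)(x + 1)
After multiplying by (x - 8): x - 8
After multiplying by (x - 1): x^2 - 9x + 8
After multiplying by (x + 1): x^3 - 8x^2 - x + 8

x^3 - 8x^2 - x + 8


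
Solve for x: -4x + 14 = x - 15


Starting with: -4x + 14 = x - 15
Move all x terms to left: (-4 - 1)x = -15 - 14
Simplify: -5x = -29
Divide both sides by -5: x = 29/5

x = 29/5


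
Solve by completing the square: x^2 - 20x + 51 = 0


Start: x^2 - 20x + 51 = 0
Move constant: x^2 - 20x = -51
Half of -20 is -10, squared is 100
Add 100 to both sides: x^2 - 20x + 100 = 49
(x - 10)^2 = 49
x - 10 = ±7
x = 10 + 7 = 17 or x = 10 - 7 = 3

x = 3, x = 17


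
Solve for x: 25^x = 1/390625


Express both sides with the same base.
1/390625 = 25^(-4)
Since the bases match: x = -4

x = -4


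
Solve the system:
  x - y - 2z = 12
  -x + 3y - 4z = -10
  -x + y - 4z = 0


Using Cramer's rule. Expand each determinant along the first row.
D  = 1*[3*(-4) - (-4)*1] - (-1)*[(-1)*(-4) - (-4)*(-1)] + (-2)*[(-1)*1 - 3*(-1)]
  = 1*(-8) - (-1)*(0) + (-2)*(2) = -12
Dx = 12*[3*(-4) - (-4)*1] - (-1)*[(-10)*(-4) - (-4)*0] + (-2)*[(-10)*1 - 3*0]
  = 12*(-8) - (-1)*(40) + (-2)*(-10) = -36
Dy = 1*[(-10)*(-4) - (-4)*0] - 12*[(-1)*(-4) - (-4)*(-1)] + (-2)*[(-1)*0 - (-10)*(-1)]
  = 1*(40) - 12*(0) + (-2)*(-10) = 60
Dz = 1*[3*0 - (-10)*1] - (-1)*[(-1)*0 - (-10)*(-1)] + 12*[(-1)*1 - 3*(-1)]
  = 1*(10) - (-1)*(-10) + 12*(2) = 24
x = Dx/D = -36/-12 = 3, y = Dy/D = 60/-12 = -5, z = Dz/D = 24/-12 = -2
Check eq1: (1)(3) + (-1)(-5) + (-2)(-2) = 12 = 12 ✓
Check eq2: (-1)(3) + (3)(-5) + (-4)(-2) = -10 = -10 ✓
Check eq3: (-1)(3) + (1)(-5) + (-4)(-2) = 0 = 0 ✓

x = 3, y = -5, z = -2


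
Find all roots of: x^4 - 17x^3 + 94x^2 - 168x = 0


The constant term is 0, so x = 0 is a root. Factor out x:
  x^3 - 17x^2 + 94x - 168 = 0
Let p(x) = x^3 - 17x^2 + 94x - 168. By the rational root theorem (leading coefficient 1), any rational root is an integer divisor of 168: try ±1, ±2, ... in turn.
Test x = 1: value = -90 ≠ 0.
Test x = -1: value = -280 ≠ 0.
Test x = 2: value = -40 ≠ 0.
Test x = -2: value = -432 ≠ 0.
Test x = 3: value = -12 ≠ 0.
Test x = -3: value = -630 ≠ 0.
Test x = 4: value = 0 ✓, so (x - 4) is a factor.
Synthetic division by (x - 4): bring down 1; 1(4) - 17 = -13; (-13)(4) + 94 = 42; 42(4) - 168 = 0 → quotient x^2 - 13x + 42, remainder 0.
Solve the quadratic x^2 - 13x + 42 = 0: discriminant = (-13)^2 - 4(1)(42) = 169 - 168 = 1.
sqrt(1) = 1, so x = (13 ± 1)/2: x = 7 or x = 6.
Collecting all roots found:

x = 0, x = 4, x = 6, x = 7


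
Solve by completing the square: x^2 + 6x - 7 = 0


Start: x^2 + 6x - 7 = 0
Move constant: x^2 + 6x = 7
Half of 6 is 3, squared is 9
Add 9 to both sides: x^2 + 6x + 9 = 16
(x + 3)^2 = 16
x + 3 = ±4
x = -3 + 4 = 1 or x = -3 - 4 = -7

x = -7, x = 1


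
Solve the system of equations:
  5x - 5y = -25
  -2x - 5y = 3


Using Cramer's rule:
Determinant D = (5)(-5) - (-2)(-5) = -25 - 10 = -35
Dx = (-25)(-5) - (3)(-5) = 125 + 15 = 140
Dy = (5)(3) - (-2)(-25) = 15 - 50 = -35
x = Dx/D = 140/-35 = -4
y = Dy/D = -35/-35 = 1

x = -4, y = 1


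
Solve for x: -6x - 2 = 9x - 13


Starting with: -6x - 2 = 9x - 13
Move all x terms to left: (-6 - 9)x = -13 + 2
Simplify: -15x = -11
Divide both sides by -15: x = 11/15

x = 11/15


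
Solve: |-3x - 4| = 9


An absolute value equation |expr| = 9 gives two cases:
Case 1: -3x - 4 = 9
  -3x = 13, so x = -13/3
Case 2: -3x - 4 = -9
  -3x = -5, so x = 5/3

x = -13/3, x = 5/3


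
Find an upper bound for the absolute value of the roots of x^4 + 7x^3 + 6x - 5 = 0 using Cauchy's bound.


Cauchy's bound: all roots r satisfy |r| <= 1 + max(|a_i/a_n|) for i = 0,...,n-1
where a_n is the leading coefficient.

Coefficients: [1, 7, 0, 6, -5]
Leading coefficient a_n = 1
Ratios |a_i/a_n|: 7, 0, 6, 5
Maximum ratio: 7
Cauchy's bound: |r| <= 1 + 7 = 8

Upper bound = 8


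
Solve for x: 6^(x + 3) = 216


Express both sides with the same base.
216 = 6^3
Since the bases match, equate exponents: x + 3 = 3
So x = 3 - (3) = 0

x = 0


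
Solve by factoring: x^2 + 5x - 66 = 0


We need two numbers that multiply to -66 and add to 5.
Those numbers are -6 and 11 (since (-6) * 11 = -66 and (-6) + 11 = 5).
So x^2 + 5x - 66 = (x - 6)(x + 11) = 0
Setting each factor to zero: x = 6 or x = -11

x = -11, x = 6


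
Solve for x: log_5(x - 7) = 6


Convert to exponential form: x - 7 = 5^6 = 15625
x = 15625 + 7 = 15632
Check: log_5(15632 - 7) = log_5(15625) = log_5(15625) = 6 ✓

x = 15632


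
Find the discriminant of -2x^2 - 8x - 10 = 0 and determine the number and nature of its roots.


For ax^2 + bx + c = 0, discriminant D = b^2 - 4ac
Here a = -2, b = -8, c = -10
D = (-8)^2 - 4(-2)(-10) = 64 - 80 = -16

D = -16 < 0
The equation has no real roots (2 complex conjugate roots).

Discriminant = -16, no real roots (2 complex conjugate roots)


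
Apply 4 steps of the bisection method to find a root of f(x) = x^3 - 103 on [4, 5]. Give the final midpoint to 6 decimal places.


f(x) = x^3 - 103
f(4) = -39 < 0
f(5) = 22 > 0

Step 1: midpoint = (4.000000 + 5.000000)/2 = 4.500000
  f(4.500000) = -11.875000
  f(mid) < 0, so root is in [4.500000, 5.000000]

Step 2: midpoint = (4.500000 + 5.000000)/2 = 4.750000
  f(4.750000) = 4.171875
  f(mid) > 0, so root is in [4.500000, 4.750000]

Step 3: midpoint = (4.500000 + 4.750000)/2 = 4.625000
  f(4.625000) = -4.068359
  f(mid) < 0, so root is in [4.625000, 4.750000]

Step 4: midpoint = (4.625000 + 4.750000)/2 = 4.687500
  f(4.687500) = -0.003174
  f(mid) < 0, so root is in [4.687500, 4.750000]

midpoint = 4.687500


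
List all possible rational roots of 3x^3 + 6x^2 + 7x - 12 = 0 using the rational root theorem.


Rational root theorem: possible roots are ±p/q where:
  p divides the constant term (-12): p ∈ {1, 2, 3, 4, 6, 12}
  q divides the leading coefficient (3): q ∈ {1, 3}

All possible rational roots: -12, -6, -4, -3, -2, -4/3, -1, -2/3, -1/3, 1/3, 2/3, 1, 4/3, 2, 3, 4, 6, 12

-12, -6, -4, -3, -2, -4/3, -1, -2/3, -1/3, 1/3, 2/3, 1, 4/3, 2, 3, 4, 6, 12


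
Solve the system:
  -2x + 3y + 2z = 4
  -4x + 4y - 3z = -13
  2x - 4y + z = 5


Using Cramer's rule. Expand each determinant along the first row.
D  = (-2)*[4*1 - (-3)*(-4)] - 3*[(-4)*1 - (-3)*2] + 2*[(-4)*(-4) - 4*2]
  = (-2)*(-8) - 3*(2) + 2*(8) = 26
Dx = 4*[4*1 - (-3)*(-4)] - 3*[(-13)*1 - (-3)*5] + 2*[(-13)*(-4) - 4*5]
  = 4*(-8) - 3*(2) + 2*(32) = 26
Dy = (-2)*[(-13)*1 - (-3)*5] - 4*[(-4)*1 - (-3)*2] + 2*[(-4)*5 - (-13)*2]
  = (-2)*(2) - 4*(2) + 2*(6) = 0
Dz = (-2)*[4*5 - (-13)*(-4)] - 3*[(-4)*5 - (-13)*2] + 4*[(-4)*(-4) - 4*2]
  = (-2)*(-32) - 3*(6) + 4*(8) = 78
x = Dx/D = 26/26 = 1, y = Dy/D = 0/26 = 0, z = Dz/D = 78/26 = 3
Check eq1: (-2)(1) + (3)(0) + (2)(3) = 4 = 4 ✓
Check eq2: (-4)(1) + (4)(0) + (-3)(3) = -13 = -13 ✓
Check eq3: (2)(1) + (-4)(0) + (1)(3) = 5 = 5 ✓

x = 1, y = 0, z = 3


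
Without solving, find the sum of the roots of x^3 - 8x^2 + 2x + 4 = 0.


By Vieta's formulas for x^3 + bx^2 + cx + d = 0:
  r1 + r2 + r3 = -b/a = 8
  r1*r2 + r1*r3 + r2*r3 = c/a = 2
  r1*r2*r3 = -d/a = -4


Sum = 8


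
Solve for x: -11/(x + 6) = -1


Multiply both sides by (x + 6): -11 = -1(x + 6)
Distribute: -11 = -x - 6
-x = -11 + 6 = -5
x = 5

x = 5


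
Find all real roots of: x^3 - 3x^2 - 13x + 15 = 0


Let p(x) = x^3 - 3x^2 - 13x + 15. By the rational root theorem (leading coefficient 1), any rational root is an integer divisor of 15: try ±1, ±2, ... in turn.
Test x = 1: value = 0 ✓, so (x - 1) is a factor.
Synthetic division by (x - 1): bring down 1; 1(1) - 3 = -2; (-2)(1) - 13 = -15; (-15)(1) + 15 = 0 → quotient x^2 - 2x - 15, remainder 0.
Solve the quadratic x^2 - 2x - 15 = 0: discriminant = (-2)^2 - 4(1)(-15) = 4 + 60 = 64.
sqrt(64) = 8, so x = (2 ± 8)/2: x = 5 or x = -3.

x = -3, x = 1, x = 5


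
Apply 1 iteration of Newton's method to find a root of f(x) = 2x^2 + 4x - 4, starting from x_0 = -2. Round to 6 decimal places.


Newton's method: x_(n+1) = x_n - f(x_n)/f'(x_n)
f(x) = 2x^2 + 4x - 4
f'(x) = 4x + 4

Iteration 1:
  f(-2.000000) = -4.000000
  f'(-2.000000) = -4.000000
  x_1 = -2.000000 - (-4.000000)/(-4.000000) = -3.000000

x_1 = -3.000000


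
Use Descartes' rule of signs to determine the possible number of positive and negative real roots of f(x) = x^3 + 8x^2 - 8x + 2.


Descartes' rule of signs:

For positive roots, count sign changes in f(x) = x^3 + 8x^2 - 8x + 2:
Signs of coefficients: +, +, -, +
Number of sign changes: 2
Possible positive real roots: 2, 0

For negative roots, examine f(-x) = -x^3 + 8x^2 + 8x + 2:
Signs of coefficients: -, +, +, +
Number of sign changes: 1
Possible negative real roots: 1

Positive roots: 2 or 0; Negative roots: 1


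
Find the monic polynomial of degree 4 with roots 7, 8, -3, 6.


A monic polynomial with roots 7, 8, -3, 6 is:
p(x) = (x - 7)(x - 8)(x + 3)(x - 6)
After multiplying by (x - 7): x - 7
After multiplying by (x - 8): x^2 - 15x + 56
After multiplying by (x + 3): x^3 - 12x^2 + 11x + 168
After multiplying by (x - 6): x^4 - 18x^3 + 83x^2 + 102x - 1008

x^4 - 18x^3 + 83x^2 + 102x - 1008


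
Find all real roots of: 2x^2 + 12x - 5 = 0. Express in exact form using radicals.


Using the quadratic formula: x = (-b ± sqrt(b^2 - 4ac)) / (2a)
Here a = 2, b = 12, c = -5
Discriminant = b^2 - 4ac = 12^2 - 4(2)(-5) = 144 + 40 = 184
Since discriminant = 184 > 0, there are two real roots.
x = (-12 ± 2*sqrt(46)) / 4
Simplifying: x = (-6 ± sqrt(46)) / 2
Numerically: x ≈ 0.3912 or x ≈ -6.3912

x = (-6 + sqrt(46)) / 2 or x = (-6 - sqrt(46)) / 2


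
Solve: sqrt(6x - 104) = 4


Square both sides: 6x - 104 = 4^2 = 16
6x = 16 + 104 = 120
x = 20
Check: sqrt(6*20 - 104) = sqrt(16) = 4 ✓

x = 20


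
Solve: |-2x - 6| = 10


An absolute value equation |expr| = 10 gives two cases:
Case 1: -2x - 6 = 10
  -2x = 16, so x = -8
Case 2: -2x - 6 = -10
  -2x = -4, so x = 2

x = -8, x = 2


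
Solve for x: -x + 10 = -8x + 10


Starting with: -x + 10 = -8x + 10
Move all x terms to left: (-1 + 8)x = 10 - 10
Simplify: 7x = 0
Divide both sides by 7: x = 0

x = 0


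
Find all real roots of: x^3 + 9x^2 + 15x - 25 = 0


Let p(x) = x^3 + 9x^2 + 15x - 25. By the rational root theorem (leading coefficient 1), any rational root is an integer divisor of 25: try ±1, ±2, ... in turn.
Test x = 1: value = 0 ✓, so (x - 1) is a factor.
Synthetic division by (x - 1): bring down 1; 1(1) + 9 = 10; 10(1) + 15 = 25; 25(1) - 25 = 0 → quotient x^2 + 10x + 25, remainder 0.
Solve the quadratic x^2 + 10x + 25 = 0: discriminant = 10^2 - 4(1)(25) = 100 - 100 = 0.
Discriminant = 0, so a double root: x = -10/2 = -5.

x = -5 (multiplicity 2), x = 1


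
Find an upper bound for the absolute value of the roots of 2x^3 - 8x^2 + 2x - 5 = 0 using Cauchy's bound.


Cauchy's bound: all roots r satisfy |r| <= 1 + max(|a_i/a_n|) for i = 0,...,n-1
where a_n is the leading coefficient.

Coefficients: [2, -8, 2, -5]
Leading coefficient a_n = 2
Ratios |a_i/a_n|: 4, 1, 5/2
Maximum ratio: 4
Cauchy's bound: |r| <= 1 + 4 = 5

Upper bound = 5


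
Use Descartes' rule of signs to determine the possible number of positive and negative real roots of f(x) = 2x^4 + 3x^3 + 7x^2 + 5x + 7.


Descartes' rule of signs:

For positive roots, count sign changes in f(x) = 2x^4 + 3x^3 + 7x^2 + 5x + 7:
Signs of coefficients: +, +, +, +, +
Number of sign changes: 0
Possible positive real roots: 0

For negative roots, examine f(-x) = 2x^4 - 3x^3 + 7x^2 - 5x + 7:
Signs of coefficients: +, -, +, -, +
Number of sign changes: 4
Possible negative real roots: 4, 2, 0

Positive roots: 0; Negative roots: 4 or 2 or 0


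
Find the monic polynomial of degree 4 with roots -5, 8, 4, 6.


A monic polynomial with roots -5, 8, 4, 6 is:
p(x) = (x + 5)(x - 8)(x - 4)(x - 6)
After multiplying by (x + 5): x + 5
After multiplying by (x - 8): x^2 - 3x - 40
After multiplying by (x - 4): x^3 - 7x^2 - 28x + 160
After multiplying by (x - 6): x^4 - 13x^3 + 14x^2 + 328x - 960

x^4 - 13x^3 + 14x^2 + 328x - 960


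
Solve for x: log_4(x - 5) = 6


Convert to exponential form: x - 5 = 4^6 = 4096
x = 4096 + 5 = 4101
Check: log_4(4101 - 5) = log_4(4096) = log_4(4096) = 6 ✓

x = 4101


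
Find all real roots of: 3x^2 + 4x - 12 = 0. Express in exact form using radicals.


Using the quadratic formula: x = (-b ± sqrt(b^2 - 4ac)) / (2a)
Here a = 3, b = 4, c = -12
Discriminant = b^2 - 4ac = 4^2 - 4(3)(-12) = 16 + 144 = 160
Since discriminant = 160 > 0, there are two real roots.
x = (-4 ± 4*sqrt(10)) / 6
Simplifying: x = (-2 ± 2*sqrt(10)) / 3
Numerically: x ≈ 1.4415 or x ≈ -2.7749

x = (-2 + 2*sqrt(10)) / 3 or x = (-2 - 2*sqrt(10)) / 3


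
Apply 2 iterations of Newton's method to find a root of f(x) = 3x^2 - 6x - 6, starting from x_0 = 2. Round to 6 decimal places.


Newton's method: x_(n+1) = x_n - f(x_n)/f'(x_n)
f(x) = 3x^2 - 6x - 6
f'(x) = 6x - 6

Iteration 1:
  f(2.000000) = -6.000000
  f'(2.000000) = 6.000000
  x_1 = 2.000000 - (-6.000000)/(6.000000) = 3.000000

Iteration 2:
  f(3.000000) = 3.000000
  f'(3.000000) = 12.000000
  x_2 = 3.000000 - (3.000000)/(12.000000) = 2.750000

x_2 = 2.750000


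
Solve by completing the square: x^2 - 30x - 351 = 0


Start: x^2 - 30x - 351 = 0
Move constant: x^2 - 30x = 351
Half of -30 is -15, squared is 225
Add 225 to both sides: x^2 - 30x + 225 = 576
(x - 15)^2 = 576
x - 15 = ±24
x = 15 + 24 = 39 or x = 15 - 24 = -9

x = -9, x = 39


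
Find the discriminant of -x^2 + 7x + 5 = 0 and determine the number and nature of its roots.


For ax^2 + bx + c = 0, discriminant D = b^2 - 4ac
Here a = -1, b = 7, c = 5
D = (7)^2 - 4(-1)(5) = 49 + 20 = 69

D = 69 > 0 but not a perfect square
The equation has 2 distinct real irrational roots.

Discriminant = 69, 2 distinct real irrational roots


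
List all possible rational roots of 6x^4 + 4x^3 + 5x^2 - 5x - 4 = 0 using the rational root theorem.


Rational root theorem: possible roots are ±p/q where:
  p divides the constant term (-4): p ∈ {1, 2, 4}
  q divides the leading coefficient (6): q ∈ {1, 2, 3, 6}

All possible rational roots: -4, -2, -4/3, -1, -2/3, -1/2, -1/3, -1/6, 1/6, 1/3, 1/2, 2/3, 1, 4/3, 2, 4

-4, -2, -4/3, -1, -2/3, -1/2, -1/3, -1/6, 1/6, 1/3, 1/2, 2/3, 1, 4/3, 2, 4


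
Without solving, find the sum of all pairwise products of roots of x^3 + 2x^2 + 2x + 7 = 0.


By Vieta's formulas for x^3 + bx^2 + cx + d = 0:
  r1 + r2 + r3 = -b/a = -2
  r1*r2 + r1*r3 + r2*r3 = c/a = 2
  r1*r2*r3 = -d/a = -7


Sum of pairwise products = 2


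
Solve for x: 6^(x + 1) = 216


Express both sides with the same base.
216 = 6^3
Since the bases match, equate exponents: x + 1 = 3
So x = 3 - (1) = 2

x = 2


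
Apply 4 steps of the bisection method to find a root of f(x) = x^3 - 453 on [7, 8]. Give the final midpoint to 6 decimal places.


f(x) = x^3 - 453
f(7) = -110 < 0
f(8) = 59 > 0

Step 1: midpoint = (7.000000 + 8.000000)/2 = 7.500000
  f(7.500000) = -31.125000
  f(mid) < 0, so root is in [7.500000, 8.000000]

Step 2: midpoint = (7.500000 + 8.000000)/2 = 7.750000
  f(7.750000) = 12.484375
  f(mid) > 0, so root is in [7.500000, 7.750000]

Step 3: midpoint = (7.500000 + 7.750000)/2 = 7.625000
  f(7.625000) = -9.677734
  f(mid) < 0, so root is in [7.625000, 7.750000]

Step 4: midpoint = (7.625000 + 7.750000)/2 = 7.687500
  f(7.687500) = 1.313232
  f(mid) > 0, so root is in [7.625000, 7.687500]

midpoint = 7.687500


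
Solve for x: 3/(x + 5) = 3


Multiply both sides by (x + 5): 3 = 3(x + 5)
Distribute: 3 = 3x + 15
3x = 3 - 15 = -12
x = -4

x = -4


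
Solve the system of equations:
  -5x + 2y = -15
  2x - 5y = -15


Using Cramer's rule:
Determinant D = (-5)(-5) - (2)(2) = 25 - 4 = 21
Dx = (-15)(-5) - (-15)(2) = 75 + 30 = 105
Dy = (-5)(-15) - (2)(-15) = 75 + 30 = 105
x = Dx/D = 105/21 = 5
y = Dy/D = 105/21 = 5

x = 5, y = 5


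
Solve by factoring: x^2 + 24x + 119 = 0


We need two numbers that multiply to 119 and add to 24.
Those numbers are 17 and 7 (since 17 * 7 = 119 and 17 + 7 = 24).
So x^2 + 24x + 119 = (x + 17)(x + 7) = 0
Setting each factor to zero: x = -17 or x = -7

x = -17, x = -7


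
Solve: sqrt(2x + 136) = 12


Square both sides: 2x + 136 = 12^2 = 144
2x = 144 - 136 = 8
x = 4
Check: sqrt(2*4 + 136) = sqrt(144) = 12 ✓

x = 4


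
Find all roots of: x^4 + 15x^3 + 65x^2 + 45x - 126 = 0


Let p(x) = x^4 + 15x^3 + 65x^2 + 45x - 126. By the rational root theorem (leading coefficient 1), any rational root is an integer divisor of 126: try ±1, ±2, ... in turn.
Test x = 1: value = 0 ✓, so (x - 1) is a factor.
Synthetic division by (x - 1): bring down 1; 1(1) + 15 = 16; 16(1) + 65 = 81; 81(1) + 45 = 126; 126(1) - 126 = 0 → quotient x^3 + 16x^2 + 81x + 126, remainder 0.
Continue with the quotient x^3 + 16x^2 + 81x + 126 (candidates must divide 126; re-test x = 1 first in case it repeats).
Test x = 1: value = 224 ≠ 0.
Test x = -1: value = 60 ≠ 0.
Test x = 2: value = 360 ≠ 0.
Test x = -2: value = 20 ≠ 0.
Test x = 3: value = 540 ≠ 0.
Test x = -3: value = 0 ✓, so (x + 3) is a factor.
Synthetic division by (x + 3): bring down 1; 1(-3) + 16 = 13; 13(-3) + 81 = 42; 42(-3) + 126 = 0 → quotient x^2 + 13x + 42, remainder 0.
Solve the quadratic x^2 + 13x + 42 = 0: discriminant = 13^2 - 4(1)(42) = 169 - 168 = 1.
sqrt(1) = 1, so x = (-13 ± 1)/2: x = -6 or x = -7.
Collecting all roots found:

x = -7, x = -6, x = -3, x = 1


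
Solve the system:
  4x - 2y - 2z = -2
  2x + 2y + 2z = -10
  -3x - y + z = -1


Using Cramer's rule. Expand each determinant along the first row.
D  = 4*[2*1 - 2*(-1)] - (-2)*[2*1 - 2*(-3)] + (-2)*[2*(-1) - 2*(-3)]
  = 4*(4) - (-2)*(8) + (-2)*(4) = 24
Dx = (-2)*[2*1 - 2*(-1)] - (-2)*[(-10)*1 - 2*(-1)] + (-2)*[(-10)*(-1) - 2*(-1)]
  = (-2)*(4) - (-2)*(-8) + (-2)*(12) = -48
Dy = 4*[(-10)*1 - 2*(-1)] - (-2)*[2*1 - 2*(-3)] + (-2)*[2*(-1) - (-10)*(-3)]
  = 4*(-8) - (-2)*(8) + (-2)*(-32) = 48
Dz = 4*[2*(-1) - (-10)*(-1)] - (-2)*[2*(-1) - (-10)*(-3)] + (-2)*[2*(-1) - 2*(-3)]
  = 4*(-12) - (-2)*(-32) + (-2)*(4) = -120
x = Dx/D = -48/24 = -2, y = Dy/D = 48/24 = 2, z = Dz/D = -120/24 = -5
Check eq1: (4)(-2) + (-2)(2) + (-2)(-5) = -2 = -2 ✓
Check eq2: (2)(-2) + (2)(2) + (2)(-5) = -10 = -10 ✓
Check eq3: (-3)(-2) + (-1)(2) + (1)(-5) = -1 = -1 ✓

x = -2, y = 2, z = -5


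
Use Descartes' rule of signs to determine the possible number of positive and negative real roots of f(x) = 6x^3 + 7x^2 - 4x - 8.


Descartes' rule of signs:

For positive roots, count sign changes in f(x) = 6x^3 + 7x^2 - 4x - 8:
Signs of coefficients: +, +, -, -
Number of sign changes: 1
Possible positive real roots: 1

For negative roots, examine f(-x) = -6x^3 + 7x^2 + 4x - 8:
Signs of coefficients: -, +, +, -
Number of sign changes: 2
Possible negative real roots: 2, 0

Positive roots: 1; Negative roots: 2 or 0


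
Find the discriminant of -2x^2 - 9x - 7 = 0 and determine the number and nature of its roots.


For ax^2 + bx + c = 0, discriminant D = b^2 - 4ac
Here a = -2, b = -9, c = -7
D = (-9)^2 - 4(-2)(-7) = 81 - 56 = 25

D = 25 > 0 and is a perfect square (sqrt = 5)
The equation has 2 distinct real rational roots.

Discriminant = 25, 2 distinct real rational roots


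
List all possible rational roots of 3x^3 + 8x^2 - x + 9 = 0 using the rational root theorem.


Rational root theorem: possible roots are ±p/q where:
  p divides the constant term (9): p ∈ {1, 3, 9}
  q divides the leading coefficient (3): q ∈ {1, 3}

All possible rational roots: -9, -3, -1, -1/3, 1/3, 1, 3, 9

-9, -3, -1, -1/3, 1/3, 1, 3, 9


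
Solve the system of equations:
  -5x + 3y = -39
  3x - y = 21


Using Cramer's rule:
Determinant D = (-5)(-1) - (3)(3) = 5 - 9 = -4
Dx = (-39)(-1) - (21)(3) = 39 - 63 = -24
Dy = (-5)(21) - (3)(-39) = -105 + 117 = 12
x = Dx/D = -24/-4 = 6
y = Dy/D = 12/-4 = -3

x = 6, y = -3


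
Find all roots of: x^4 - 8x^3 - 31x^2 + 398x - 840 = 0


Let p(x) = x^4 - 8x^3 - 31x^2 + 398x - 840. By the rational root theorem (leading coefficient 1), any rational root is an integer divisor of 840: try ±1, ±2, ... in turn.
Test x = 1: value = -480 ≠ 0.
Test x = -1: value = -1260 ≠ 0.
Test x = 2: value = -216 ≠ 0.
Test x = -2: value = -1680 ≠ 0.
Test x = 3: value = -60 ≠ 0.
Test x = -3: value = -2016 ≠ 0.
Test x = 4: value = 0 ✓, so (x - 4) is a factor.
Synthetic division by (x - 4): bring down 1; 1(4) - 8 = -4; (-4)(4) - 31 = -47; (-47)(4) + 398 = 210; 210(4) - 840 = 0 → quotient x^3 - 4x^2 - 47x + 210, remainder 0.
Continue with the quotient x^3 - 4x^2 - 47x + 210 (candidates must divide 210).
Test x = 5: value = 0 ✓, so (x - 5) is a factor.
Synthetic division by (x - 5): bring down 1; 1(5) - 4 = 1; 1(5) - 47 = -42; (-42)(5) + 210 = 0 → quotient x^2 + x - 42, remainder 0.
Solve the quadratic x^2 + x - 42 = 0: discriminant = 1^2 - 4(1)(-42) = 1 + 168 = 169.
sqrt(169) = 13, so x = (-1 ± 13)/2: x = 6 or x = -7.
Collecting all roots found:

x = -7, x = 4, x = 5, x = 6


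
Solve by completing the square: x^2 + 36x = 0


Start: x^2 + 36x + 0 = 0
Move constant: x^2 + 36x = 0
Half of 36 is 18, squared is 324
Add 324 to both sides: x^2 + 36x + 324 = 324
(x + 18)^2 = 324
x + 18 = ±18
x = -18 + 18 = 0 or x = -18 - 18 = -36

x = -36, x = 0


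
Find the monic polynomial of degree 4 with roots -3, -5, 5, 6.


A monic polynomial with roots -3, -5, 5, 6 is:
p(x) = (x + 3)(x + 5)(x - 5)(x - 6)
After multiplying by (x + 3): x + 3
After multiplying by (x + 5): x^2 + 8x + 15
After multiplying by (x - 5): x^3 + 3x^2 - 25x - 75
After multiplying by (x - 6): x^4 - 3x^3 - 43x^2 + 75x + 450

x^4 - 3x^3 - 43x^2 + 75x + 450


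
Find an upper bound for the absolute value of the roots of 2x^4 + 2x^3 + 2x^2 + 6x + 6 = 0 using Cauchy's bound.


Cauchy's bound: all roots r satisfy |r| <= 1 + max(|a_i/a_n|) for i = 0,...,n-1
where a_n is the leading coefficient.

Coefficients: [2, 2, 2, 6, 6]
Leading coefficient a_n = 2
Ratios |a_i/a_n|: 1, 1, 3, 3
Maximum ratio: 3
Cauchy's bound: |r| <= 1 + 3 = 4

Upper bound = 4


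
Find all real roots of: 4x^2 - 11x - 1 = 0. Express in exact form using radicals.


Using the quadratic formula: x = (-b ± sqrt(b^2 - 4ac)) / (2a)
Here a = 4, b = -11, c = -1
Discriminant = b^2 - 4ac = (-11)^2 - 4(4)(-1) = 121 + 16 = 137
Since discriminant = 137 > 0, there are two real roots.
x = (11 ± sqrt(137)) / 8
Numerically: x ≈ 2.8381 or x ≈ -0.0881

x = (11 + sqrt(137)) / 8 or x = (11 - sqrt(137)) / 8


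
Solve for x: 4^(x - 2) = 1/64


Express both sides with the same base.
1/64 = 4^(-3)
Since the bases match, equate exponents: x - 2 = -3
So x = -3 - (-2) = -1

x = -1


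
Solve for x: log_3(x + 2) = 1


Convert to exponential form: x + 2 = 3^1 = 3
x = 3 - 2 = 1
Check: log_3(1 + 2) = log_3(3) = log_3(3) = 1 ✓

x = 1


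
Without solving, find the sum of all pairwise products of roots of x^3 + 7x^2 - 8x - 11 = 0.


By Vieta's formulas for x^3 + bx^2 + cx + d = 0:
  r1 + r2 + r3 = -b/a = -7
  r1*r2 + r1*r3 + r2*r3 = c/a = -8
  r1*r2*r3 = -d/a = 11


Sum of pairwise products = -8


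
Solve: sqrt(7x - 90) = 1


Square both sides: 7x - 90 = 1^2 = 1
7x = 1 + 90 = 91
x = 13
Check: sqrt(7*13 - 90) = sqrt(1) = 1 ✓

x = 13


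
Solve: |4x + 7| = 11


An absolute value equation |expr| = 11 gives two cases:
Case 1: 4x + 7 = 11
  4x = 4, so x = 1
Case 2: 4x + 7 = -11
  4x = -18, so x = -9/2

x = -9/2, x = 1


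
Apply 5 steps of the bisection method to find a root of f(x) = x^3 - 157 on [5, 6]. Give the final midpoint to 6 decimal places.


f(x) = x^3 - 157
f(5) = -32 < 0
f(6) = 59 > 0

Step 1: midpoint = (5.000000 + 6.000000)/2 = 5.500000
  f(5.500000) = 9.375000
  f(mid) > 0, so root is in [5.000000, 5.500000]

Step 2: midpoint = (5.000000 + 5.500000)/2 = 5.250000
  f(5.250000) = -12.296875
  f(mid) < 0, so root is in [5.250000, 5.500000]

Step 3: midpoint = (5.250000 + 5.500000)/2 = 5.375000
  f(5.375000) = -1.712891
  f(mid) < 0, so root is in [5.375000, 5.500000]

Step 4: midpoint = (5.375000 + 5.500000)/2 = 5.437500
  f(5.437500) = 3.767334
  f(mid) > 0, so root is in [5.375000, 5.437500]

Step 5: midpoint = (5.375000 + 5.437500)/2 = 5.406250
  f(5.406250) = 1.011383
  f(mid) > 0, so root is in [5.375000, 5.406250]

midpoint = 5.406250


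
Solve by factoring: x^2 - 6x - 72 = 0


We need two numbers that multiply to -72 and add to -6.
Those numbers are -12 and 6 (since (-12) * 6 = -72 and (-12) + 6 = -6).
So x^2 - 6x - 72 = (x - 12)(x + 6) = 0
Setting each factor to zero: x = 12 or x = -6

x = -6, x = 12


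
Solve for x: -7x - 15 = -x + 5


Starting with: -7x - 15 = -x + 5
Move all x terms to left: (-7 + 1)x = 5 + 15
Simplify: -6x = 20
Divide both sides by -6: x = -10/3

x = -10/3


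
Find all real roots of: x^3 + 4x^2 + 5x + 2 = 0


Let p(x) = x^3 + 4x^2 + 5x + 2. By the rational root theorem (leading coefficient 1), any rational root is an integer divisor of 2: try ±1, ±2, ... in turn.
Test x = 1: value = 12 ≠ 0.
Test x = -1: value = 0 ✓, so (x + 1) is a factor.
Synthetic division by (x + 1): bring down 1; 1(-1) + 4 = 3; 3(-1) + 5 = 2; 2(-1) + 2 = 0 → quotient x^2 + 3x + 2, remainder 0.
Solve the quadratic x^2 + 3x + 2 = 0: discriminant = 3^2 - 4(1)(2) = 9 - 8 = 1.
sqrt(1) = 1, so x = (-3 ± 1)/2: x = -1 or x = -2.

x = -2, x = -1 (multiplicity 2)


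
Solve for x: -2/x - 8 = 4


Subtract -8 from both sides: -2/x = 12
Multiply both sides by x: -2 = 12 * x
Divide by 12: x = -1/6

x = -1/6


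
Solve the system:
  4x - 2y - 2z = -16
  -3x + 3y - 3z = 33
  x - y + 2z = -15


Using Cramer's rule. Expand each determinant along the first row.
D  = 4*[3*2 - (-3)*(-1)] - (-2)*[(-3)*2 - (-3)*1] + (-2)*[(-3)*(-1) - 3*1]
  = 4*(3) - (-2)*(-3) + (-2)*(0) = 6
Dx = (-16)*[3*2 - (-3)*(-1)] - (-2)*[33*2 - (-3)*(-15)] + (-2)*[33*(-1) - 3*(-15)]
  = (-16)*(3) - (-2)*(21) + (-2)*(12) = -30
Dy = 4*[33*2 - (-3)*(-15)] - (-16)*[(-3)*2 - (-3)*1] + (-2)*[(-3)*(-15) - 33*1]
  = 4*(21) - (-16)*(-3) + (-2)*(12) = 12
Dz = 4*[3*(-15) - 33*(-1)] - (-2)*[(-3)*(-15) - 33*1] + (-16)*[(-3)*(-1) - 3*1]
  = 4*(-12) - (-2)*(12) + (-16)*(0) = -24
x = Dx/D = -30/6 = -5, y = Dy/D = 12/6 = 2, z = Dz/D = -24/6 = -4
Check eq1: (4)(-5) + (-2)(2) + (-2)(-4) = -16 = -16 ✓
Check eq2: (-3)(-5) + (3)(2) + (-3)(-4) = 33 = 33 ✓
Check eq3: (1)(-5) + (-1)(2) + (2)(-4) = -15 = -15 ✓

x = -5, y = 2, z = -4


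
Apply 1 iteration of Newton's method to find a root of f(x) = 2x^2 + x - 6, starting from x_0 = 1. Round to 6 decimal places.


Newton's method: x_(n+1) = x_n - f(x_n)/f'(x_n)
f(x) = 2x^2 + x - 6
f'(x) = 4x + 1

Iteration 1:
  f(1.000000) = -3.000000
  f'(1.000000) = 5.000000
  x_1 = 1.000000 - (-3.000000)/(5.000000) = 1.600000

x_1 = 1.600000


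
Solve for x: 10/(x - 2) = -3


Multiply both sides by (x - 2): 10 = -3(x - 2)
Distribute: 10 = -3x + 6
-3x = 10 - 6 = 4
x = -4/3

x = -4/3


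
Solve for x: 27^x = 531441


Express both sides with the same base.
531441 = 27^4
Since the bases match: x = 4

x = 4


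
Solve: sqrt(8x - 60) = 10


Square both sides: 8x - 60 = 10^2 = 100
8x = 100 + 60 = 160
x = 20
Check: sqrt(8*20 - 60) = sqrt(100) = 10 ✓

x = 20


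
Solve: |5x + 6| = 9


An absolute value equation |expr| = 9 gives two cases:
Case 1: 5x + 6 = 9
  5x = 3, so x = 3/5
Case 2: 5x + 6 = -9
  5x = -15, so x = -3

x = -3, x = 3/5


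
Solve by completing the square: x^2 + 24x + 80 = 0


Start: x^2 + 24x + 80 = 0
Move constant: x^2 + 24x = -80
Half of 24 is 12, squared is 144
Add 144 to both sides: x^2 + 24x + 144 = 64
(x + 12)^2 = 64
x + 12 = ±8
x = -12 + 8 = -4 or x = -12 - 8 = -20

x = -20, x = -4
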